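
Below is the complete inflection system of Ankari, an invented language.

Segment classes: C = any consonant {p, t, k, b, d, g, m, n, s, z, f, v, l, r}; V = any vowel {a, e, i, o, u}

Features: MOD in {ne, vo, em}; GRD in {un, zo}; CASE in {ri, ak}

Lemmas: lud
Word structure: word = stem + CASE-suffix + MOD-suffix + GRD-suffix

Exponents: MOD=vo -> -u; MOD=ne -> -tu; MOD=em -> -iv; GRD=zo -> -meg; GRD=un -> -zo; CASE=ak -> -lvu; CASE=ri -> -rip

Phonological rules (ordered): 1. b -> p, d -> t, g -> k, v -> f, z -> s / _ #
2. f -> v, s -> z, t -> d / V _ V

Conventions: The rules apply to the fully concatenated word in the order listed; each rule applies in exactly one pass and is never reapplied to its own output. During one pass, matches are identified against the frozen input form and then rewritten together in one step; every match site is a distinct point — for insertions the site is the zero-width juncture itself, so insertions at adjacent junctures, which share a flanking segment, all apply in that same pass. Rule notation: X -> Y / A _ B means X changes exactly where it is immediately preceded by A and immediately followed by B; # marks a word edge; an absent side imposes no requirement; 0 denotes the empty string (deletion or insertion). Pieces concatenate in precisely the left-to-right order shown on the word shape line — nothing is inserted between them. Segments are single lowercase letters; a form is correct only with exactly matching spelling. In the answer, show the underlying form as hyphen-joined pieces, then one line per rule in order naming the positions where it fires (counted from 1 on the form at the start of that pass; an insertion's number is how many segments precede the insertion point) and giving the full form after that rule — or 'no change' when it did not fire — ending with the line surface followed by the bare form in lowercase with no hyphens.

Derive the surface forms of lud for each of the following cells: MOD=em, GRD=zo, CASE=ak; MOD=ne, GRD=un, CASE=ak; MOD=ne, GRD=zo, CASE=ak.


cell MOD=em, GRD=zo, CASE=ak:
underlying: lud-lvu-iv-meg
1. b -> p, d -> t, g -> k, v -> f, z -> s / _ #: fires at position(s) 11: ludlvuivmek
2. f -> v, s -> z, t -> d / V _ V: no change
surface: ludlvuivmek

cell MOD=ne, GRD=un, CASE=ak:
underlying: lud-lvu-tu-zo
1. b -> p, d -> t, g -> k, v -> f, z -> s / _ #: no change
2. f -> v, s -> z, t -> d / V _ V: fires at position(s) 7: ludlvuduzo
surface: ludlvuduzo

cell MOD=ne, GRD=zo, CASE=ak:
underlying: lud-lvu-tu-meg
1. b -> p, d -> t, g -> k, v -> f, z -> s / _ #: fires at position(s) 11: ludlvutumek
2. f -> v, s -> z, t -> d / V _ V: fires at position(s) 7: ludlvudumek
surface: ludlvudumek


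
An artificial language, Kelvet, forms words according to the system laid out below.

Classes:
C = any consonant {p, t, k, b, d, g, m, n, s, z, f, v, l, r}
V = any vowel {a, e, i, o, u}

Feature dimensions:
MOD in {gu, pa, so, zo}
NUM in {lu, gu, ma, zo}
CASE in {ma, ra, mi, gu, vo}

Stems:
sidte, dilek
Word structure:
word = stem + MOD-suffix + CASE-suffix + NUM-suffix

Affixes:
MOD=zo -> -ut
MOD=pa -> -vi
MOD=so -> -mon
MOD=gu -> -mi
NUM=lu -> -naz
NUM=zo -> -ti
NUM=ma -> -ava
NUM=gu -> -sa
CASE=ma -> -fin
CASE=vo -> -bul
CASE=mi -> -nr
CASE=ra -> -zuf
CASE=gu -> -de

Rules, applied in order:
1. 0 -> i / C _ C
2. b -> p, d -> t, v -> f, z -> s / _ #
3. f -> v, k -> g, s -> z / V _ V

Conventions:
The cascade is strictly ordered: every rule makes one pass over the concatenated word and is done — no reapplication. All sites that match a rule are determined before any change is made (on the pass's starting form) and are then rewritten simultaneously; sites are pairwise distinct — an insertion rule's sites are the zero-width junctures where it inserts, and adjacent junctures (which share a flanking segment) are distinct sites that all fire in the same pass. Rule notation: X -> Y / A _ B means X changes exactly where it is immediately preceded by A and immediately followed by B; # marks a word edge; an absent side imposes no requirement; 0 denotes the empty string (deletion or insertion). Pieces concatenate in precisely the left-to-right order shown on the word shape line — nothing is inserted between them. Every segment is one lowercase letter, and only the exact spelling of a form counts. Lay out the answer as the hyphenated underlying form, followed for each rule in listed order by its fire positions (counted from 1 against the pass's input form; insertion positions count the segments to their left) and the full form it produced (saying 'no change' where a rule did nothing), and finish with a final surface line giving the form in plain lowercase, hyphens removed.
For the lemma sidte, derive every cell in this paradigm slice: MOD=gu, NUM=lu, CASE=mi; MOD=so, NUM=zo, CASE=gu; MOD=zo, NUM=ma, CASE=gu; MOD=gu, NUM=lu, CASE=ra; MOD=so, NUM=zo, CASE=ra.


cell MOD=gu, NUM=lu, CASE=mi:
underlying: sidte-mi-nr-naz
1. 0 -> i / C _ C: inserts after position(s) 3, 8, 9: siditeminirinaz
2. b -> p, d -> t, v -> f, z -> s / _ #: fires at position(s) 15: siditeminirinas
3. f -> v, k -> g, s -> z / V _ V: no change
surface: siditeminirinas

cell MOD=so, NUM=zo, CASE=gu:
underlying: sidte-mon-de-ti
1. 0 -> i / C _ C: inserts after position(s) 3, 8: siditemonideti
2. b -> p, d -> t, v -> f, z -> s / _ #: no change
3. f -> v, k -> g, s -> z / V _ V: no change
surface: siditemonideti

cell MOD=zo, NUM=ma, CASE=gu:
underlying: sidte-ut-de-ava
1. 0 -> i / C _ C: inserts after position(s) 3, 7: siditeutideava
2. b -> p, d -> t, v -> f, z -> s / _ #: no change
3. f -> v, k -> g, s -> z / V _ V: no change
surface: siditeutideava

cell MOD=gu, NUM=lu, CASE=ra:
underlying: sidte-mi-zuf-naz
1. 0 -> i / C _ C: inserts after position(s) 3, 10: siditemizufinaz
2. b -> p, d -> t, v -> f, z -> s / _ #: fires at position(s) 15: siditemizufinas
3. f -> v, k -> g, s -> z / V _ V: fires at position(s) 11: siditemizuvinas
surface: siditemizuvinas

cell MOD=so, NUM=zo, CASE=ra:
underlying: sidte-mon-zuf-ti
1. 0 -> i / C _ C: inserts after position(s) 3, 8, 11: siditemonizufiti
2. b -> p, d -> t, v -> f, z -> s / _ #: no change
3. f -> v, k -> g, s -> z / V _ V: fires at position(s) 13: siditemonizuviti
surface: siditemonizuviti


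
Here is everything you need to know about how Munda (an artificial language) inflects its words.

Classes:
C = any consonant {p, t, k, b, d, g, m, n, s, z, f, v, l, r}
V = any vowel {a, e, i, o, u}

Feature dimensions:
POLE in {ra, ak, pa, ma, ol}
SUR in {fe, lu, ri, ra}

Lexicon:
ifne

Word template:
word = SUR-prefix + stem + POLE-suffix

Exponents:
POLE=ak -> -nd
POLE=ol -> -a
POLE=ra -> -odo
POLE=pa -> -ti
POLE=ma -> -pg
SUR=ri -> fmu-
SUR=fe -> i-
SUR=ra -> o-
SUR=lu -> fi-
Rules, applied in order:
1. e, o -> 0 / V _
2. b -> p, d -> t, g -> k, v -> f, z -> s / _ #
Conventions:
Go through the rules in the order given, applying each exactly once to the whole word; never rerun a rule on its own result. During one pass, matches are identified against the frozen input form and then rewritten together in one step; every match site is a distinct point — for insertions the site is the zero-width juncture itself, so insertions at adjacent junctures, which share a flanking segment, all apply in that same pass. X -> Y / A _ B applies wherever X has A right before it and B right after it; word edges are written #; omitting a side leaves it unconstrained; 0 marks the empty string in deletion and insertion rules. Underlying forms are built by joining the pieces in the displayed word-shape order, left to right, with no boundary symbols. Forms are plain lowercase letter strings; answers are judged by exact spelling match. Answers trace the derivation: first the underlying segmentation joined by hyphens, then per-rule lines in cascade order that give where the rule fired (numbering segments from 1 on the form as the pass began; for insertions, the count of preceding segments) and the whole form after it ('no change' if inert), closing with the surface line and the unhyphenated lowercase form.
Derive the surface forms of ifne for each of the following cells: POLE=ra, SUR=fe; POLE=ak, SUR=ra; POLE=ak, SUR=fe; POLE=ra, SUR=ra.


cell POLE=ra, SUR=fe:
underlying: i-ifne-odo
1. e, o -> 0 / V _: fires at position(s) 6: iifnedo
2. b -> p, d -> t, g -> k, v -> f, z -> s / _ #: no change
surface: iifnedo

cell POLE=ak, SUR=ra:
underlying: o-ifne-nd
1. e, o -> 0 / V _: no change
2. b -> p, d -> t, g -> k, v -> f, z -> s / _ #: fires at position(s) 7: oifnent
surface: oifnent

cell POLE=ak, SUR=fe:
underlying: i-ifne-nd
1. e, o -> 0 / V _: no change
2. b -> p, d -> t, g -> k, v -> f, z -> s / _ #: fires at position(s) 7: iifnent
surface: iifnent

cell POLE=ra, SUR=ra:
underlying: o-ifne-odo
1. e, o -> 0 / V _: fires at position(s) 6: oifnedo
2. b -> p, d -> t, g -> k, v -> f, z -> s / _ #: no change
surface: oifnedo


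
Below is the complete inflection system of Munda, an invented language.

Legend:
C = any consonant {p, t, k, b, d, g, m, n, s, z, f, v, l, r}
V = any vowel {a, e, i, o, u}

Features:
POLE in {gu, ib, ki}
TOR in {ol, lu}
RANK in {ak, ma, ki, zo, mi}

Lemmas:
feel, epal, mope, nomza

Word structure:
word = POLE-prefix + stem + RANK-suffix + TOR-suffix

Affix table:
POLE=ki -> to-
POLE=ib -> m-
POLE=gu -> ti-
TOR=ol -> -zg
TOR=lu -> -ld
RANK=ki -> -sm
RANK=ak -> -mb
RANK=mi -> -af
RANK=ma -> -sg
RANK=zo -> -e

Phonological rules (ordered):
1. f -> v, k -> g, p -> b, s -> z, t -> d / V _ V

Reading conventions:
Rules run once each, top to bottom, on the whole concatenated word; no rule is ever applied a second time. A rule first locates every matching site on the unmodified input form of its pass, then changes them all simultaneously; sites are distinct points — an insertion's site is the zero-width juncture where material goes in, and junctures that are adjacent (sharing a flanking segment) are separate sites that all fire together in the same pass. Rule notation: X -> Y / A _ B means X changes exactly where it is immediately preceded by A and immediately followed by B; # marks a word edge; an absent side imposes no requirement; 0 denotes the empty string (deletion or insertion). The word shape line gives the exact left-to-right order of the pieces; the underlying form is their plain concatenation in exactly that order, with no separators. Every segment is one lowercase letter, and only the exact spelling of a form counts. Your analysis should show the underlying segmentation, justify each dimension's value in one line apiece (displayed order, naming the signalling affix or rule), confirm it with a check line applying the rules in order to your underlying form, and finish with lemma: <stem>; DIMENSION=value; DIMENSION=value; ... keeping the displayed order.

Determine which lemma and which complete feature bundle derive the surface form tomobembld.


underlying: to-mope-mb-ld
POLE=ki - signalled by the affix to-
TOR=lu - signalled by the affix -ld
RANK=ak - signalled by the affix -mb
check: tomopembld -> tomobembld
lemma: mope; POLE=ki; TOR=lu; RANK=ak


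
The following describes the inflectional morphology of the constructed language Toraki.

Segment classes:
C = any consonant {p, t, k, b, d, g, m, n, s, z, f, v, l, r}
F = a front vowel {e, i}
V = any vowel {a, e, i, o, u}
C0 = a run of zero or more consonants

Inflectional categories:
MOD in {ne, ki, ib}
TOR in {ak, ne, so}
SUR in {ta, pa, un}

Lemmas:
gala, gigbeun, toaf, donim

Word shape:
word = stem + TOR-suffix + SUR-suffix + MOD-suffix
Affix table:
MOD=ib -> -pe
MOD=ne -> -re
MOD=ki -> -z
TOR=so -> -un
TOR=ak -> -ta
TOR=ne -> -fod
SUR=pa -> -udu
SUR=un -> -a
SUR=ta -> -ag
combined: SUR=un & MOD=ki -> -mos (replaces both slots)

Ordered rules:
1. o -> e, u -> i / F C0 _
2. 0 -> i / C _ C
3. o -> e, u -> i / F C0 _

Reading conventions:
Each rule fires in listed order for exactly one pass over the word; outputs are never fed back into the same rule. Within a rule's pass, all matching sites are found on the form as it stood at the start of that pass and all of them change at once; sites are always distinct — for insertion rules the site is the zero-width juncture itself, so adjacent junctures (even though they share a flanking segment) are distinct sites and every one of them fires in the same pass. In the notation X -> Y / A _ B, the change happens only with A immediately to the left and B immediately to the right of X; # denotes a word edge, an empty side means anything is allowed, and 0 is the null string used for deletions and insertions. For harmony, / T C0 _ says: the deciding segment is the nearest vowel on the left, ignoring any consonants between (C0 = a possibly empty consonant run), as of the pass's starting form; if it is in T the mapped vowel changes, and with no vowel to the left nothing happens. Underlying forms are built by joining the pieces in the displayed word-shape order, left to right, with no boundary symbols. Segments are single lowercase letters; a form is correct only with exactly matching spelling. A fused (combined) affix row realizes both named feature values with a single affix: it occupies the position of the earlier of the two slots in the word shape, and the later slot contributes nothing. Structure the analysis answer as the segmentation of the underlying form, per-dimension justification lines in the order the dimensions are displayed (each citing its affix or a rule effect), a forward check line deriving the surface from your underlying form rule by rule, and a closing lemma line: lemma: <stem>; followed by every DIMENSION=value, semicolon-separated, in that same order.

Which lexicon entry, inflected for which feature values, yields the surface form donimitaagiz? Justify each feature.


underlying: donim-ta-ag-z
MOD=ki - signalled by the affix -z
TOR=ak - signalled by the affix -ta
SUR=ta - signalled by the affix -ag
check: donimtaagz -> donimtaagz -> donimitaagiz -> donimitaagiz
lemma: donim; MOD=ki; TOR=ak; SUR=ta


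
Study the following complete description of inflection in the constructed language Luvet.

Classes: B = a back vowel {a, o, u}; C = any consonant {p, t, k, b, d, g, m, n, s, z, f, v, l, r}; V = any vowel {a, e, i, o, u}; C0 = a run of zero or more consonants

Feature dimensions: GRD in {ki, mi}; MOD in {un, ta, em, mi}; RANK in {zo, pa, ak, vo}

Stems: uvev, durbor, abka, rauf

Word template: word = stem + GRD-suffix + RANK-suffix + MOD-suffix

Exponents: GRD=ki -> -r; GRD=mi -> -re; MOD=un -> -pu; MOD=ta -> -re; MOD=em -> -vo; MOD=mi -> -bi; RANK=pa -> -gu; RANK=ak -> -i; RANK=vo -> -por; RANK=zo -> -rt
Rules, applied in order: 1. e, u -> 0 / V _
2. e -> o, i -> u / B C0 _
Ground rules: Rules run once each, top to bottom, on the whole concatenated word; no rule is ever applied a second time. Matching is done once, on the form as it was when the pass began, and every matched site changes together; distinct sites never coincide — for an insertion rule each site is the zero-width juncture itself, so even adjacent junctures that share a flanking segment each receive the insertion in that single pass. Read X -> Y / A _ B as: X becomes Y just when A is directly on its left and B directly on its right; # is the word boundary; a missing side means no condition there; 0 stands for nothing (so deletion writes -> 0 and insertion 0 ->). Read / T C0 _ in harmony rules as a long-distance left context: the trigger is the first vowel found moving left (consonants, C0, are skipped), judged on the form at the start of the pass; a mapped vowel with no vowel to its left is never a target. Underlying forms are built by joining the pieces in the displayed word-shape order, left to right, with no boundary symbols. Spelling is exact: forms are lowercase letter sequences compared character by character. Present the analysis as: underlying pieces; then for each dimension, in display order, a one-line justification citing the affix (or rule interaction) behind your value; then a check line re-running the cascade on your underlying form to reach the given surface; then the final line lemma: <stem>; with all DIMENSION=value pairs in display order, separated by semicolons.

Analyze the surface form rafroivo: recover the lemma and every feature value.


underlying: rauf-re-i-vo
GRD=mi - signalled by the affix -re
MOD=em - signalled by the affix -vo
RANK=ak - signalled by the affix -i
check: raufreivo -> rafreivo -> rafroivo
lemma: rauf; GRD=mi; MOD=em; RANK=ak


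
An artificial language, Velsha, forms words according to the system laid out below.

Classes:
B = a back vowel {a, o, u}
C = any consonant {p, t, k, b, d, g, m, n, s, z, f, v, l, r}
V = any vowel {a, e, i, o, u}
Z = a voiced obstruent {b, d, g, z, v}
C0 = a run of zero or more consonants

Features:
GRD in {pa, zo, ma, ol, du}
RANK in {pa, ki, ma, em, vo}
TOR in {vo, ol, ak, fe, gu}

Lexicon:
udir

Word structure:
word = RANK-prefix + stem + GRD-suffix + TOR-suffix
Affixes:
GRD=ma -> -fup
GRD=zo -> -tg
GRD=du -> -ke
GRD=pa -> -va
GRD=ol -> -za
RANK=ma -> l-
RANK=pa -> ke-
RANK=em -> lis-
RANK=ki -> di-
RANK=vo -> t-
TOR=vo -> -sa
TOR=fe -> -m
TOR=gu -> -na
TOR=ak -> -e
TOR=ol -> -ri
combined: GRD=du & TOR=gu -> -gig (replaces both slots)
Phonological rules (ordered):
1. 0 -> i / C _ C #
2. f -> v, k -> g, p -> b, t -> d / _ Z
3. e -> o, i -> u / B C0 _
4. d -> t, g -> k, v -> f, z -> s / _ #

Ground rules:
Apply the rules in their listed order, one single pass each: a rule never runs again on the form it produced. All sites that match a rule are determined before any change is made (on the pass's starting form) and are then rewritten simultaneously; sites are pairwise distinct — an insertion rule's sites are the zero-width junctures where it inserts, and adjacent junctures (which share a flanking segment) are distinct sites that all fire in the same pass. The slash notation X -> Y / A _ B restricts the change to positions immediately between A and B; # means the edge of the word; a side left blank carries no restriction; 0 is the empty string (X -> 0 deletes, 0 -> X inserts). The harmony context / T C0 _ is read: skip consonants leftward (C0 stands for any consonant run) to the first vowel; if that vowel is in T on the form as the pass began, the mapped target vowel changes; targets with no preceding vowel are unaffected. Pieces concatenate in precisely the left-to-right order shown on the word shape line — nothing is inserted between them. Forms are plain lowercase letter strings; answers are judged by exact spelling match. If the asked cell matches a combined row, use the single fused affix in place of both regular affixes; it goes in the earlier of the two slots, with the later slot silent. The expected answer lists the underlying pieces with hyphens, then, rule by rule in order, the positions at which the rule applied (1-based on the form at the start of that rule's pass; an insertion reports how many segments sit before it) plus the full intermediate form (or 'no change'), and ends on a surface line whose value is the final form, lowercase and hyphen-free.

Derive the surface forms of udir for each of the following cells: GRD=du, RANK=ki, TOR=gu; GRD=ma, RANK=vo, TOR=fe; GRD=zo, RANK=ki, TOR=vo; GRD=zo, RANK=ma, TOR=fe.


cell GRD=du, RANK=ki, TOR=gu:
underlying: di-udir-gig
1. 0 -> i / C _ C #: no change
2. f -> v, k -> g, p -> b, t -> d / _ Z: no change
3. e -> o, i -> u / B C0 _: fires at position(s) 5: diudurgig
4. d -> t, g -> k, v -> f, z -> s / _ #: fires at position(s) 9: diudurgik
surface: diudurgik

cell GRD=ma, RANK=vo, TOR=fe:
underlying: t-udir-fup-m
1. 0 -> i / C _ C #: inserts after position(s) 8: tudirfupim
2. f -> v, k -> g, p -> b, t -> d / _ Z: no change
3. e -> o, i -> u / B C0 _: fires at position(s) 4, 9: tudurfupum
4. d -> t, g -> k, v -> f, z -> s / _ #: no change
surface: tudurfupum

cell GRD=zo, RANK=ki, TOR=vo:
underlying: di-udir-tg-sa
1. 0 -> i / C _ C #: no change
2. f -> v, k -> g, p -> b, t -> d / _ Z: fires at position(s) 7: diudirdgsa
3. e -> o, i -> u / B C0 _: fires at position(s) 5: diudurdgsa
4. d -> t, g -> k, v -> f, z -> s / _ #: no change
surface: diudurdgsa

cell GRD=zo, RANK=ma, TOR=fe:
underlying: l-udir-tg-m
1. 0 -> i / C _ C #: inserts after position(s) 7: ludirtgim
2. f -> v, k -> g, p -> b, t -> d / _ Z: fires at position(s) 6: ludirdgim
3. e -> o, i -> u / B C0 _: fires at position(s) 4: ludurdgim
4. d -> t, g -> k, v -> f, z -> s / _ #: no change
surface: ludurdgim


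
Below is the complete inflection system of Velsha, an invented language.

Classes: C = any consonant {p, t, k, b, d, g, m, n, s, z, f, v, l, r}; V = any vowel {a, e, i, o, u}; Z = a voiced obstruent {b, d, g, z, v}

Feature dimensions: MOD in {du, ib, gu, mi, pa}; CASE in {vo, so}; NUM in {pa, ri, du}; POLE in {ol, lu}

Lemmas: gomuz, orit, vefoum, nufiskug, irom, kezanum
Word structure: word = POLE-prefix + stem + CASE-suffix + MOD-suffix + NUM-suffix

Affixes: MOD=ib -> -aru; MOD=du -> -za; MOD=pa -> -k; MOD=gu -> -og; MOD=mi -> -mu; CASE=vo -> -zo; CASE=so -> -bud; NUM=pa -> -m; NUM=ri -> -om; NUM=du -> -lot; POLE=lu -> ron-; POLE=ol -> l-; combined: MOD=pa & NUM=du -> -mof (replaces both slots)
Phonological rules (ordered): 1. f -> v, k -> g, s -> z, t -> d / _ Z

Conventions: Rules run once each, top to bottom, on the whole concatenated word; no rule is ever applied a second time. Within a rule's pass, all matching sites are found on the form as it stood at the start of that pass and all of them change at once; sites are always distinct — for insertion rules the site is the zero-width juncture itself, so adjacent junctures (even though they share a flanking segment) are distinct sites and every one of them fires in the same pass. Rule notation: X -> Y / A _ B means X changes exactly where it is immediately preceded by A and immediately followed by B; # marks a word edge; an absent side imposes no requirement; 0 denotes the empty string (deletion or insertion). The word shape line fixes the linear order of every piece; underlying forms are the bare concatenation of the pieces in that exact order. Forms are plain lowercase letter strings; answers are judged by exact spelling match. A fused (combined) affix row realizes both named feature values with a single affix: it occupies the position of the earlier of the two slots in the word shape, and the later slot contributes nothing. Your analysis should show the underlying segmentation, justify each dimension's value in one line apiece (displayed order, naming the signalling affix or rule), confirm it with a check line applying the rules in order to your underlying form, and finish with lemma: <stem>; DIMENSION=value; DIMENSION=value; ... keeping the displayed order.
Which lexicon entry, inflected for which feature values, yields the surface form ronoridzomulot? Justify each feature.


underlying: ron-orit-zo-mu-lot
MOD=mi - signalled by the affix -mu
CASE=vo - signalled by the affix -zo
NUM=du - signalled by the affix -lot
POLE=lu - signalled by the affix ron-
check: ronoritzomulot -> ronoridzomulot
lemma: orit; MOD=mi; CASE=vo; NUM=du; POLE=lu


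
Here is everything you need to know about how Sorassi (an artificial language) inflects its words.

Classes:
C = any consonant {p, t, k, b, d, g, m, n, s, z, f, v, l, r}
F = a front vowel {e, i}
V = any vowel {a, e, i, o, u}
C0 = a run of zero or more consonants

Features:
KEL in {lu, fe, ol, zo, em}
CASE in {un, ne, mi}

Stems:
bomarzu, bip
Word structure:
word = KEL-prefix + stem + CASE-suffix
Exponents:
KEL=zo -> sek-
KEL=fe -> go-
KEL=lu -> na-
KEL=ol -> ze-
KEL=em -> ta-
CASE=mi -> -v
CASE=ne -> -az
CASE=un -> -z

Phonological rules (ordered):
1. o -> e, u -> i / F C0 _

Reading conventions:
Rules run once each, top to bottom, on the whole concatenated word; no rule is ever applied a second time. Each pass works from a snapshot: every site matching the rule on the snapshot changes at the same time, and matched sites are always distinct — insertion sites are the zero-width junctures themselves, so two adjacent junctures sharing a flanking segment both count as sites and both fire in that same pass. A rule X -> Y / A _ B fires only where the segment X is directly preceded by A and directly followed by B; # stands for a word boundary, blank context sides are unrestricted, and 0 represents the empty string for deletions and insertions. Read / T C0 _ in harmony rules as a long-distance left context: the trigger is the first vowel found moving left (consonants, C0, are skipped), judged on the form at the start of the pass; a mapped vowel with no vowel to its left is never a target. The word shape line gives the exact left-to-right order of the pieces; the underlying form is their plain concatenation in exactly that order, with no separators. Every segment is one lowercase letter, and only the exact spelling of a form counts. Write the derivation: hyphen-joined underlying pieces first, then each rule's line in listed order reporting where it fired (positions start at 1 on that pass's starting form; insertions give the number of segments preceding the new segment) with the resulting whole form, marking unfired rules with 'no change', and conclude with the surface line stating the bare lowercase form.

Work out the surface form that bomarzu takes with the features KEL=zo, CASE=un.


underlying: sek-bomarzu-z
1. o -> e, u -> i / F C0 _: fires at position(s) 5: sekbemarzuz
surface: sekbemarzuz


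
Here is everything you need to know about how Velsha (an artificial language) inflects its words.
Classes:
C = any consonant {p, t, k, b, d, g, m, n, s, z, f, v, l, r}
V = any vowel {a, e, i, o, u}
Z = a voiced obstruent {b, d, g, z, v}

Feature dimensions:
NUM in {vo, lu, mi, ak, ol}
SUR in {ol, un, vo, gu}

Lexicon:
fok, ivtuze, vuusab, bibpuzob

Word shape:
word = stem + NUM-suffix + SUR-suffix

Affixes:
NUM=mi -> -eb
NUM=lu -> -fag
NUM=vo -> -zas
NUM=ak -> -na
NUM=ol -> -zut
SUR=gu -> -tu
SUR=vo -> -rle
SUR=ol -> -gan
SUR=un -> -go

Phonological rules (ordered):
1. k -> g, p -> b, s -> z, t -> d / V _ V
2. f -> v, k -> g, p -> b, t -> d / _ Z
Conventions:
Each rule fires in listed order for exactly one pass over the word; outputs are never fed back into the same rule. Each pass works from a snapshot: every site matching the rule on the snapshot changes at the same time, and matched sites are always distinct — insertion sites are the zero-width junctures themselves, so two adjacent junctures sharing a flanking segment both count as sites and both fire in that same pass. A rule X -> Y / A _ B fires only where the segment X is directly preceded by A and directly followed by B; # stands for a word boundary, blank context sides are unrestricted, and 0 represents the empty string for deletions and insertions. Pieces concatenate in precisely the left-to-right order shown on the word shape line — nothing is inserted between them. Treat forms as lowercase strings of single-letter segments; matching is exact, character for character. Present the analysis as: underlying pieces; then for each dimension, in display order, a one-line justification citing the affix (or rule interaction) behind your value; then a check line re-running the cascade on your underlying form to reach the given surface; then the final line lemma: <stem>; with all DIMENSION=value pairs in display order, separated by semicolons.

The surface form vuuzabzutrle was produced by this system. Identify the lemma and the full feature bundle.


underlying: vuusab-zut-rle
NUM=ol - signalled by the affix -zut
SUR=vo - signalled by the affix -rle
check: vuusabzutrle -> vuuzabzutrle -> vuuzabzutrle
lemma: vuusab; NUM=ol; SUR=vo


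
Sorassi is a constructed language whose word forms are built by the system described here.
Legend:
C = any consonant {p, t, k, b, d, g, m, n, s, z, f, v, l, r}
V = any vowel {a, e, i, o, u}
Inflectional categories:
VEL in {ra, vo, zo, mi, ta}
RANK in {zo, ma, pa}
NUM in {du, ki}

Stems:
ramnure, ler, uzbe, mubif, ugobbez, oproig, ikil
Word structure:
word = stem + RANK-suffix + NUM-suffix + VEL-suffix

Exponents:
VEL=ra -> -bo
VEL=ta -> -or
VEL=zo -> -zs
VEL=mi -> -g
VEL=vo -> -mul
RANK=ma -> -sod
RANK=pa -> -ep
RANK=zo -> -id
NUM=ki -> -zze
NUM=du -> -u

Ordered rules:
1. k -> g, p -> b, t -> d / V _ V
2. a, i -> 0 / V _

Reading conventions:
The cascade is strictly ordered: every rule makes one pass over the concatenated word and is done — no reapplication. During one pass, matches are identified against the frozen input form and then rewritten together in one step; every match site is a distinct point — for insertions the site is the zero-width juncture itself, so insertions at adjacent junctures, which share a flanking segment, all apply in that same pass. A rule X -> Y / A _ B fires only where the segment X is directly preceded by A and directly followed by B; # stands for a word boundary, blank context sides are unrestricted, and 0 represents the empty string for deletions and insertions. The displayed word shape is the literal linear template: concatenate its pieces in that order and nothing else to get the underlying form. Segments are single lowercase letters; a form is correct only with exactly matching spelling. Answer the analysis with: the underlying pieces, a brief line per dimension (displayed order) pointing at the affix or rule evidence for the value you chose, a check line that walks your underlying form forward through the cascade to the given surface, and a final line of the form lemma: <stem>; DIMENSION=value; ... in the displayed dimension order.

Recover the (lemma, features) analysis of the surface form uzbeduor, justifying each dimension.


underlying: uzbe-id-u-or
VEL=ta - signalled by the affix -or
RANK=zo - signalled by the affix -id
NUM=du - signalled by the affix -u
check: uzbeiduor -> uzbeiduor -> uzbeduor
lemma: uzbe; VEL=ta; RANK=zo; NUM=du


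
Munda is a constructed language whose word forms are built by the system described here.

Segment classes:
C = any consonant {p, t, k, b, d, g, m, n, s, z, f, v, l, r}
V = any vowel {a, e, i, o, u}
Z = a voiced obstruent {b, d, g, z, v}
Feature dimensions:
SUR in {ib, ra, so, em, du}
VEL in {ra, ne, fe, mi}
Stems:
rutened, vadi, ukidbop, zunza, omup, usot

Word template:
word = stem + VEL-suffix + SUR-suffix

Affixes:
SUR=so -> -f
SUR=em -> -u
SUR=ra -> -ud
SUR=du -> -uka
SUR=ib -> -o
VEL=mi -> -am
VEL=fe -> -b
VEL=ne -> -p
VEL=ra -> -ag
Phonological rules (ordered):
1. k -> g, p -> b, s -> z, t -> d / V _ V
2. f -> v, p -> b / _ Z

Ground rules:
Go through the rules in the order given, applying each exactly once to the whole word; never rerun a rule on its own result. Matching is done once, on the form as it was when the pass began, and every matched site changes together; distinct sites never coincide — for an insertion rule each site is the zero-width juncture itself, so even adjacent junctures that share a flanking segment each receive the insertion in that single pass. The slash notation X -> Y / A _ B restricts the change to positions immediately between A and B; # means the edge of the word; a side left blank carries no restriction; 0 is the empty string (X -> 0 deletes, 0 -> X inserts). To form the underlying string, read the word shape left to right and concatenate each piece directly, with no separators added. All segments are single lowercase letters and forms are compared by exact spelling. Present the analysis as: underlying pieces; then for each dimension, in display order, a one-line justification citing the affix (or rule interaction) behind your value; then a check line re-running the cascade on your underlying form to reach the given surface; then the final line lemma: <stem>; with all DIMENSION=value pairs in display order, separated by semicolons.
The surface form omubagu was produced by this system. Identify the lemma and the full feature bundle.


underlying: omup-ag-u
SUR=em - signalled by the affix -u
VEL=ra - signalled by the affix -ag
check: omupagu -> omubagu -> omubagu
lemma: omup; SUR=em; VEL=ra


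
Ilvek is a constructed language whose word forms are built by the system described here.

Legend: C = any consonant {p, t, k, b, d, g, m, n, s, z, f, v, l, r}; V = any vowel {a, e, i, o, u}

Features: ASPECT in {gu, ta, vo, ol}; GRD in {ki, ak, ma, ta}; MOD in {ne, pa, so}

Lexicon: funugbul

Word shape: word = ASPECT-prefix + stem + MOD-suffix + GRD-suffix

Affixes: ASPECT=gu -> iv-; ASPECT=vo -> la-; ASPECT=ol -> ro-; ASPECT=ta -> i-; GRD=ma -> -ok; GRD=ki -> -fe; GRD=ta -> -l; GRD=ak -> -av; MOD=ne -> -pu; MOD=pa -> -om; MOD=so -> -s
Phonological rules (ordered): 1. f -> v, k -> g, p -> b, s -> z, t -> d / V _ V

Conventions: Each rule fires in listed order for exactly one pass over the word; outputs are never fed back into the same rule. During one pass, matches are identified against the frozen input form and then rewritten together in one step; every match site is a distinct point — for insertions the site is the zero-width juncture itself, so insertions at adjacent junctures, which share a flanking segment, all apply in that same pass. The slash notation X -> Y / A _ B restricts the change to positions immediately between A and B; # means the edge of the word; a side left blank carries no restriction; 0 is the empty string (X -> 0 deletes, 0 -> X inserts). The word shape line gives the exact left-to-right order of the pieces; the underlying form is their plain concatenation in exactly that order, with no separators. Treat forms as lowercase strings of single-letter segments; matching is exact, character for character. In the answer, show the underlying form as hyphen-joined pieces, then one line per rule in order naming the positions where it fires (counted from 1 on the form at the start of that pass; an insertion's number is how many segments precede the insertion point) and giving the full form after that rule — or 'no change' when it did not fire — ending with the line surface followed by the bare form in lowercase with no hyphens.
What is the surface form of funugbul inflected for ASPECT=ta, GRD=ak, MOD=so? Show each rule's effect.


underlying: i-funugbul-s-av
1. f -> v, k -> g, p -> b, s -> z, t -> d / V _ V: fires at position(s) 2: ivunugbulsav
surface: ivunugbulsav


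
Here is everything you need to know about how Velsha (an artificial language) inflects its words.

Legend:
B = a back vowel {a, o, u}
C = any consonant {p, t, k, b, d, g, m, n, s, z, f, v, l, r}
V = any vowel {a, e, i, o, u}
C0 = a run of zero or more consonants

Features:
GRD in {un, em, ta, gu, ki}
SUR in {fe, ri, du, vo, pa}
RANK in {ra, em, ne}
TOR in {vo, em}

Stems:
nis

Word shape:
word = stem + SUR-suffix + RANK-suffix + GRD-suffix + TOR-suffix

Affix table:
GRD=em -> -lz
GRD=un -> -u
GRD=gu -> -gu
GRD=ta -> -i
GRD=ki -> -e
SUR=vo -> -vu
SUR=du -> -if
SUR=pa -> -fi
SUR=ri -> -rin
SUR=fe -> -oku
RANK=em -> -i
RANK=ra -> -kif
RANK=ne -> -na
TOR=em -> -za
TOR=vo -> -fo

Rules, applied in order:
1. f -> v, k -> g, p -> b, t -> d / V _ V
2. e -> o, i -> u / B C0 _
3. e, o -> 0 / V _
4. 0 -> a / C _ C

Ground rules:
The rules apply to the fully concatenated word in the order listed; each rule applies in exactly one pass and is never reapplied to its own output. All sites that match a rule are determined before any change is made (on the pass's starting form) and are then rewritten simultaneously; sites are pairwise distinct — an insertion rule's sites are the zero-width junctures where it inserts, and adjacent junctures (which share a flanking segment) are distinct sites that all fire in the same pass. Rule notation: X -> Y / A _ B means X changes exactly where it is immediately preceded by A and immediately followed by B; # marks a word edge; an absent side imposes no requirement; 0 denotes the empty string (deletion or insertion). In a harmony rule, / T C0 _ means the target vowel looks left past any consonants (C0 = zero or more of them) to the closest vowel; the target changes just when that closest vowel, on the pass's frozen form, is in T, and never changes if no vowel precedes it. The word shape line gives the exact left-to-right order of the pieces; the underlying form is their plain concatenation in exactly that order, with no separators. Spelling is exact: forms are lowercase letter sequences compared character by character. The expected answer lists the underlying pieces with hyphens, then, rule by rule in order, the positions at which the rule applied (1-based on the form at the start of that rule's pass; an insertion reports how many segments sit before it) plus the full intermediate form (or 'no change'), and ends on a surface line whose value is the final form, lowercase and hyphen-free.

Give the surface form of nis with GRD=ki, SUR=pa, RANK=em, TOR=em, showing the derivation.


underlying: nis-fi-i-e-za
1. f -> v, k -> g, p -> b, t -> d / V _ V: no change
2. e -> o, i -> u / B C0 _: no change
3. e, o -> 0 / V _: fires at position(s) 7: nisfiiza
4. 0 -> a / C _ C: inserts after position(s) 3: nisafiiza
surface: nisafiiza


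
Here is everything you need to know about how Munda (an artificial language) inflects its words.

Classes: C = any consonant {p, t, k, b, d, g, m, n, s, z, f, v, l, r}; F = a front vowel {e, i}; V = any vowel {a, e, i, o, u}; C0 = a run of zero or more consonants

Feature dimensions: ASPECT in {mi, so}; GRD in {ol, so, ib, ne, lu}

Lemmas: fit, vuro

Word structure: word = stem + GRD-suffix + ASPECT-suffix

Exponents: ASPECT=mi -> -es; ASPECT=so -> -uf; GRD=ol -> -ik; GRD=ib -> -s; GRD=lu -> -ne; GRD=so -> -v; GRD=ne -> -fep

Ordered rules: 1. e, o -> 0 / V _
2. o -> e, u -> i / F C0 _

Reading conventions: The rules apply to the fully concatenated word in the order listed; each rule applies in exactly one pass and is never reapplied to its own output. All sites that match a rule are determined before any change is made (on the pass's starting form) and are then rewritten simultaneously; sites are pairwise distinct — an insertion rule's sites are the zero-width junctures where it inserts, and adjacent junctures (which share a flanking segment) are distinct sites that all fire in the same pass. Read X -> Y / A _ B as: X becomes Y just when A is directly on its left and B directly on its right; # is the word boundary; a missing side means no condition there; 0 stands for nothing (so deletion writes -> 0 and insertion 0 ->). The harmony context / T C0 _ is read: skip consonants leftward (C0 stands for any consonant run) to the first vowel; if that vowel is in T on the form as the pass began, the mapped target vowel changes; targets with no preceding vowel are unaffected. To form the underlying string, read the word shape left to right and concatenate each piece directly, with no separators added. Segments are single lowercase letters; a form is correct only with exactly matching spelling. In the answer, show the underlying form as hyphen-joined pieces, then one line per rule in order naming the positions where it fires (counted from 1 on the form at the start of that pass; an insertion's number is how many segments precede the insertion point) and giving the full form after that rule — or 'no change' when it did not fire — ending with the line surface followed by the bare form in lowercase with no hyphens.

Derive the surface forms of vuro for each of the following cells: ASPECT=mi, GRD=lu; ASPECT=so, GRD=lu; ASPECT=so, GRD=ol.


cell ASPECT=mi, GRD=lu:
underlying: vuro-ne-es
1. e, o -> 0 / V _: fires at position(s) 7: vurones
2. o -> e, u -> i / F C0 _: no change
surface: vurones

cell ASPECT=so, GRD=lu:
underlying: vuro-ne-uf
1. e, o -> 0 / V _: no change
2. o -> e, u -> i / F C0 _: fires at position(s) 7: vuroneif
surface: vuroneif

cell ASPECT=so, GRD=ol:
underlying: vuro-ik-uf
1. e, o -> 0 / V _: no change
2. o -> e, u -> i / F C0 _: fires at position(s) 7: vuroikif
surface: vuroikif


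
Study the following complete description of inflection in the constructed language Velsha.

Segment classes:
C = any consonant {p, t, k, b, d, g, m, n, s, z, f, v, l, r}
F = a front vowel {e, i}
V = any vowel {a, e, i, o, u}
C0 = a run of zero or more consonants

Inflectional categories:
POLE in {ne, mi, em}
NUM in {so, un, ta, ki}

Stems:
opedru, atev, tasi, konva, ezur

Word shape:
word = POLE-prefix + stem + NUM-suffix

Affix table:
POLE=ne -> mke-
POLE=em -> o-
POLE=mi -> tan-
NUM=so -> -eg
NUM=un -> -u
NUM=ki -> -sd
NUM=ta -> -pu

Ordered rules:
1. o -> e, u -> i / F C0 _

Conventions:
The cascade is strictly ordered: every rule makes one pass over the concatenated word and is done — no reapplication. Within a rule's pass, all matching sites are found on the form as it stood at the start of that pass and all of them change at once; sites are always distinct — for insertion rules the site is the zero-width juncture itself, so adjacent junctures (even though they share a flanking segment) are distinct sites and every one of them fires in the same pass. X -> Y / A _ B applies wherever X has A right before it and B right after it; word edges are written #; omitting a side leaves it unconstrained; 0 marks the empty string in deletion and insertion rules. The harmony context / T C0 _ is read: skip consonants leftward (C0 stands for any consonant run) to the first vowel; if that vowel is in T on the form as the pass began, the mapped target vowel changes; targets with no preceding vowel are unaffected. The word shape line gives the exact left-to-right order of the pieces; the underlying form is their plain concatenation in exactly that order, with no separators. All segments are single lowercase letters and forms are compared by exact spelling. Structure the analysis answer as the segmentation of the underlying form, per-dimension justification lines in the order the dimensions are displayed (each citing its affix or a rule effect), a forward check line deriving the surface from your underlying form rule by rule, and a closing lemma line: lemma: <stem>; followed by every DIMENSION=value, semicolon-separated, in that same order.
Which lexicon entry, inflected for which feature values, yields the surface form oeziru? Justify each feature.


underlying: o-ezur-u
POLE=em - signalled by the affix o-
NUM=un - signalled by the affix -u
check: oezuru -> oeziru
lemma: ezur; POLE=em; NUM=un
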